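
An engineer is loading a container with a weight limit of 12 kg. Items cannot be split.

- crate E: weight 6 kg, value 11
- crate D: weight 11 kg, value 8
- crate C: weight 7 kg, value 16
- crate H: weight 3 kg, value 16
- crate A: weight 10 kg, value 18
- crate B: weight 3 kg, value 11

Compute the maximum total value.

38

Treat it as a binary knapsack problem.
crate C + crate H: weight 7 + 3 = 10 ≤ 12, value 16 + 16 = 32.
crate E + crate H + crate B: weight 6 + 3 + 3 = 12 ≤ 12, value 11 + 16 + 11 = 38.
Best is crate E, crate H, and crate B with total value 38.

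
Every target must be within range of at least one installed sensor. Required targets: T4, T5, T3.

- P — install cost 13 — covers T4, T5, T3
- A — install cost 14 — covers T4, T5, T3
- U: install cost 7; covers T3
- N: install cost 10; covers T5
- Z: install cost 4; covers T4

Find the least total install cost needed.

This is a weighted set-cover instance.
The greedy cost-per-new-target heuristic would pick Z and P for 17, but a cheaper cover exists.
P alone covers T4, T5, T3 — every target.
Total install cost: 13.
No cover costs less than 13.

13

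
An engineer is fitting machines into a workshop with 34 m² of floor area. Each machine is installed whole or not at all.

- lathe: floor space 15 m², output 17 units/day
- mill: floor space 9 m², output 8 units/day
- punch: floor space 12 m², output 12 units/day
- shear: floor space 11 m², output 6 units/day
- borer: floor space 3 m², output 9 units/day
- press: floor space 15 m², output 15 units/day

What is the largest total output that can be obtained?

Treat it as a binary knapsack problem.
Allowing fractional choices, the relaxed optimum would be about 42.0, but machines are indivisible.
lathe + borer + press: floor space 15 + 3 + 15 = 33 ≤ 34, output 17 + 9 + 15 = 41.
lathe + punch + borer: floor space 15 + 12 + 3 = 30 ≤ 34, output 17 + 12 + 9 = 38.
Best is lathe, borer, and press with total output 41.

41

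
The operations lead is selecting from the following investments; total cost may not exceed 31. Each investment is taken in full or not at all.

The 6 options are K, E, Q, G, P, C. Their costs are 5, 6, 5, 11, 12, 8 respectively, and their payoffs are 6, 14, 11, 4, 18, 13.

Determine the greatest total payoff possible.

This is a 0-1 knapsack instance.
E + Q + P + C: cost 6 + 5 + 12 + 8 = 31 ≤ 31, payoff 14 + 11 + 18 + 13 = 56.
K + E + Q + P: cost 5 + 6 + 5 + 12 = 28 ≤ 31, payoff 6 + 14 + 11 + 18 = 49.
K + E + P + C: cost 5 + 6 + 12 + 8 = 31 ≤ 31, payoff 6 + 14 + 18 + 13 = 51.
Best is E, Q, P, and C with total payoff 56.

56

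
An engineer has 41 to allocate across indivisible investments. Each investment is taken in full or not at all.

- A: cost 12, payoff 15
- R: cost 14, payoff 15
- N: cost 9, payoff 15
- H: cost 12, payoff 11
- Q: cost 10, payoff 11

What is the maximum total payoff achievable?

This is a 0-1 knapsack instance.
A + R + N: cost 12 + 14 + 9 = 35 ≤ 41, payoff 15 + 15 + 15 = 45.
A + N + Q: cost 12 + 9 + 10 = 31 ≤ 41, payoff 15 + 15 + 11 = 41.
Best is A, R, and N with total payoff 45.

45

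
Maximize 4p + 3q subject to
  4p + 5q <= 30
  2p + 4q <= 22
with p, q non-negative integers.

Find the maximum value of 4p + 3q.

28

The continuous relaxation peaks at (7.5, 0) with value 30.00; rounding to a feasible lattice point costs some objective.
(p,q)=(7,0) is feasible, giving 28.
(p,q)=(6,1) is feasible, giving 27.
(p,q)=(6,0) is feasible, giving 24.
Maximum is 28 at (p,q)=(7,0).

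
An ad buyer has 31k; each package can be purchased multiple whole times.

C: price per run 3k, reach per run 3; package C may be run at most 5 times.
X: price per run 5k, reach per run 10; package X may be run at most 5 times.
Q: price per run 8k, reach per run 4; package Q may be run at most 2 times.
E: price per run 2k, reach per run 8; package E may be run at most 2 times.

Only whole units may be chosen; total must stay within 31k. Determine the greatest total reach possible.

This is a bounded integer knapsack.
Take 5×X and 2×E: price 29 ≤ 31, reach 5·10 + 2·8 = 66.
E has the best ratio (8/2) and is taken to its limit of 2; remaining capacity is filled optimally with the others.

66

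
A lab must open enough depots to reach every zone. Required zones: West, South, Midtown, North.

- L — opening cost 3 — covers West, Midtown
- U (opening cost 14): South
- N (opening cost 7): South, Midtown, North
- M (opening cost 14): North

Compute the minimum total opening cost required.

10

This is a weighted set-cover instance.
Choose L and N: together they cover West, South, Midtown, North — every zone.
Total opening cost: 3 + 7 = 10.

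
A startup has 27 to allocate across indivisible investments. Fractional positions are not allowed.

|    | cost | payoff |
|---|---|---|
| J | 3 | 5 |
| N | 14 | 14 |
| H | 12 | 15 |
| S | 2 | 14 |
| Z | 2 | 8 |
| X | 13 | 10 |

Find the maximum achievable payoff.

Take J, H, S, and Z: cost 3 + 12 + 2 + 2 = 19 ≤ 27, payoff 5 + 15 + 14 + 8 = 42.
No other feasible combination does better.

42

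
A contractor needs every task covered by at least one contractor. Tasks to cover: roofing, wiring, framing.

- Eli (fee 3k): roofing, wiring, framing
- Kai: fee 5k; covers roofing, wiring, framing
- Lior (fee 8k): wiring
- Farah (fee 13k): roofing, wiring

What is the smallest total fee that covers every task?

This is a weighted set-cover instance.
Eli alone covers roofing, wiring, framing — every task.
Total fee: 3.
No cover costs less than 3.

3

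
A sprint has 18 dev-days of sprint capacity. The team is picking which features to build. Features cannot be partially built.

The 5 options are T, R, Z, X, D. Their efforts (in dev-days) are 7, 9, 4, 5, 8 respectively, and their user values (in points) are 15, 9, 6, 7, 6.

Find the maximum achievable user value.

28

T + Z + X: effort 7 + 4 + 5 = 16 ≤ 18, user value 15 + 6 + 7 = 28.
T + R: effort 7 + 9 = 16 ≤ 18, user value 15 + 9 = 24.
T + X: effort 7 + 5 = 12 ≤ 18, user value 15 + 7 = 22.
Best is T, Z, and X with total user value 28.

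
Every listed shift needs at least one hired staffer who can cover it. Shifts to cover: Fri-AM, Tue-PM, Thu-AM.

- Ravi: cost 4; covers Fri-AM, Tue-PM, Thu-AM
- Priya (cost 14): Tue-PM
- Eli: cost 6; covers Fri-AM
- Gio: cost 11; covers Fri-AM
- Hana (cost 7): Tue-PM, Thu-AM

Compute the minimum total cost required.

4

This is a weighted set-cover instance.
Ravi alone covers Fri-AM, Tue-PM, Thu-AM — every shift.
Total cost: 4.
No cover costs less than 4.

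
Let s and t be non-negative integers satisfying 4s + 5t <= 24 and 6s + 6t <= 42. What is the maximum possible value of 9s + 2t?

(s,t)=(6,0): 4·6+5·0=24≤24, 6·6+6·0=36≤42, objective 54.
(s,t)=(5,0): 4·5+5·0=20≤24, 6·5+6·0=30≤42, objective 45.
The best lattice point is (6,0), giving 54.

54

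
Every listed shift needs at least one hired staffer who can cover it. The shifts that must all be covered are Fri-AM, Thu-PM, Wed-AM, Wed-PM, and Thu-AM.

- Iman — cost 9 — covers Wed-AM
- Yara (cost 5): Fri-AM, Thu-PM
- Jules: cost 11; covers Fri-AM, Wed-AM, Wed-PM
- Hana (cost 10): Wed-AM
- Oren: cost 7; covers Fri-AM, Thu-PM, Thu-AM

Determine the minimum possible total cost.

18

This is a weighted set-cover instance.
Choose Jules and Oren: together they cover Fri-AM, Thu-PM, Wed-AM, Wed-PM, Thu-AM — every shift.
Total cost: 11 + 7 = 18.
No cover costs less than 18.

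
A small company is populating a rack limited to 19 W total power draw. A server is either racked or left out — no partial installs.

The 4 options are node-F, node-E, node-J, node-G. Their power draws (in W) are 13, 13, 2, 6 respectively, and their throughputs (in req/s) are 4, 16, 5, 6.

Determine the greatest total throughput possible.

22

node-E: power draw 13 ≤ 19, throughput 16.
node-E + node-J: power draw 13 + 2 = 15 ≤ 19, throughput 16 + 5 = 21.
node-E + node-G: power draw 13 + 6 = 19 ≤ 19, throughput 16 + 6 = 22.
Best is node-E and node-G with total throughput 22.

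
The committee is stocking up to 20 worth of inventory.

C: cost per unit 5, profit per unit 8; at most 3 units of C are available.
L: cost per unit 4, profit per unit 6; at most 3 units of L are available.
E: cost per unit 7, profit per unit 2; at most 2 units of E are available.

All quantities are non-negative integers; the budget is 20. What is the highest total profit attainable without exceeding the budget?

This is a bounded integer knapsack.
C has the best ratio (8/5); taking only C gives at most 3×8 = 24 (stopped by the supply cap of 3).
Mixing does better — 3×C and 1×L: cost 19 ≤ 20, profit 3·8 + 1·6 = 30.

30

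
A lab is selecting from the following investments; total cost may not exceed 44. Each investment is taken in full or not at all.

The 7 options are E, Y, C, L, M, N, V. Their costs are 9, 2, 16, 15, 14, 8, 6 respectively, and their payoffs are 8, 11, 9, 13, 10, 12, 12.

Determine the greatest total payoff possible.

Treat it as a binary knapsack problem.
E + Y + C + N + V: cost 9 + 2 + 16 + 8 + 6 = 41 ≤ 44, payoff 8 + 11 + 9 + 12 + 12 = 52.
E + Y + L + N + V: cost 9 + 2 + 15 + 8 + 6 = 40 ≤ 44, payoff 8 + 11 + 13 + 12 + 12 = 56.
E + Y + M + N + V: cost 9 + 2 + 14 + 8 + 6 = 39 ≤ 44, payoff 8 + 11 + 10 + 12 + 12 = 53.
Best is E, Y, L, N, and V with total payoff 56.

56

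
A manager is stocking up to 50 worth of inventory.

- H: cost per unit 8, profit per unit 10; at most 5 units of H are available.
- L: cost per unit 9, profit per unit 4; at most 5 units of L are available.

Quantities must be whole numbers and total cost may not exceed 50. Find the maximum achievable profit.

This is a bounded integer knapsack.
5×H: cost 40 ≤ 50, profit 5·10 = 50.
5×H and 1×L: cost 49 ≤ 50, profit 5·10 + 1·4 = 54.
Best is 54.

54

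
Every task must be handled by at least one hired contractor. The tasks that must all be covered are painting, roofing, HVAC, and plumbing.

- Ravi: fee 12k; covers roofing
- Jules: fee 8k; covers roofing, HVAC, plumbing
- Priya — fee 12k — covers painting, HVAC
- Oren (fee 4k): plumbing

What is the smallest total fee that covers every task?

Choose Jules and Priya: together they cover painting, roofing, HVAC, plumbing — every task.
Total fee: 8 + 12 = 20.
No cover costs less than 20.

20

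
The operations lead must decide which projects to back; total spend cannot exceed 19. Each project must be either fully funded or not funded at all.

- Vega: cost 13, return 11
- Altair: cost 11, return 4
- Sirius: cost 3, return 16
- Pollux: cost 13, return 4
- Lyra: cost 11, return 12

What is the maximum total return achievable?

28

Allowing fractional choices, the relaxed optimum would be about 32.2, but projects are indivisible.
Vega + Sirius: cost 13 + 3 = 16 ≤ 19, return 11 + 16 = 27.
Sirius + Lyra: cost 3 + 11 = 14 ≤ 19, return 16 + 12 = 28.
Best is Sirius and Lyra with total return 28.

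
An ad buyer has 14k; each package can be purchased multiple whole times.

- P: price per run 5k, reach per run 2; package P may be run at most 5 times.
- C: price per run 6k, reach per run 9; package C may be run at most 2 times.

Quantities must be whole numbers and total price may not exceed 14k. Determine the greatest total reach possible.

18

C has the best ratio (9/6); taking only C gives at most 2×9 = 18 (stopped by the price limit).
Optimal: 2×C: price 12 ≤ 14, reach 2·9 = 18.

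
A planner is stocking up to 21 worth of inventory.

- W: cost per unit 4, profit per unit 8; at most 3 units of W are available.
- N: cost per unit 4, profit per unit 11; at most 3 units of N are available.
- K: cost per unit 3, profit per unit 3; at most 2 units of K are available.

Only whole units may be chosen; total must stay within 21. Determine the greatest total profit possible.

N has the best ratio (11/4); taking only N gives at most 3×11 = 33 (stopped by the supply cap of 3).
Mixing does better — 2×W and 3×N: cost 20 ≤ 21, profit 2·8 + 3·11 = 49.

49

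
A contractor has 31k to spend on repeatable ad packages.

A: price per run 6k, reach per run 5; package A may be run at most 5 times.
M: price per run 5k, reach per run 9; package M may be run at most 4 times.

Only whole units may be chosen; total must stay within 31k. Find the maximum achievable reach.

Take 1×A and 4×M: price 26 ≤ 31, reach 1·5 + 4·9 = 41.
M has the best ratio (9/5) and is taken to its limit of 4; remaining capacity is filled optimally with the others.

41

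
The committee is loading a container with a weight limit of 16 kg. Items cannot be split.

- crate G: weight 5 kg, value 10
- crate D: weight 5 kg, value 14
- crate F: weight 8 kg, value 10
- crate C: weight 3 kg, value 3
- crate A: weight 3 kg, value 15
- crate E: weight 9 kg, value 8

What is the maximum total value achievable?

42

Allowing fractional choices, the relaxed optimum would be about 42.8, but items are indivisible.
crate G + crate D + crate A: weight 5 + 5 + 3 = 13 ≤ 16, value 10 + 14 + 15 = 39.
crate G + crate D + crate C + crate A: weight 5 + 5 + 3 + 3 = 16 ≤ 16, value 10 + 14 + 3 + 15 = 42.
Best is crate G, crate D, crate C, and crate A with total value 42.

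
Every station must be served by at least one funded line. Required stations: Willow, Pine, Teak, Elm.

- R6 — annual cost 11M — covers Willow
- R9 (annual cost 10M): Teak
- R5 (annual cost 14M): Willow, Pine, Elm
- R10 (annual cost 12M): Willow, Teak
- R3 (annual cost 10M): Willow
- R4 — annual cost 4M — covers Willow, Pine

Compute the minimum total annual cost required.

This is an integer covering problem.
The greedy cost-per-new-station heuristic would pick R4, R9, and R5 for 28, but a cheaper cover exists.
Choose R9 and R5: together they cover Willow, Pine, Teak, Elm — every station.
Total annual cost: 10 + 14 = 24.
No cover costs less than 24.

24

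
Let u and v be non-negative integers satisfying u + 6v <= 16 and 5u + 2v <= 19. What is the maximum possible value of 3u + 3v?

15

Relaxing integrality, the LP optimum is 15.32 at (u,v) = (2.93, 2.18), which is not an integer point.
(u,v)=(3,2): 1·3+6·2=15≤16, 5·3+2·2=19≤19, objective 15.
(u,v)=(3,1): 1·3+6·1=9≤16, 5·3+2·1=17≤19, objective 12.
(u,v)=(2,2): 1·2+6·2=14≤16, 5·2+2·2=14≤19, objective 12.
The best lattice point is (3,2), giving 15.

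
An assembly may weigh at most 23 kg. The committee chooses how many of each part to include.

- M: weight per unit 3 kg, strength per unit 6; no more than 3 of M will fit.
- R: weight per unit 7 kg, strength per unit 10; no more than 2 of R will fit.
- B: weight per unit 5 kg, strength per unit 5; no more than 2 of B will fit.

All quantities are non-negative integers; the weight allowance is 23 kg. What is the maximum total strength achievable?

38

This is a bounded integer knapsack.
Take 3×M and 2×R: weight 23 ≤ 23, strength 3·6 + 2·10 = 38.
M has the best ratio (6/3) and is taken to its limit of 3; remaining capacity is filled optimally with the others.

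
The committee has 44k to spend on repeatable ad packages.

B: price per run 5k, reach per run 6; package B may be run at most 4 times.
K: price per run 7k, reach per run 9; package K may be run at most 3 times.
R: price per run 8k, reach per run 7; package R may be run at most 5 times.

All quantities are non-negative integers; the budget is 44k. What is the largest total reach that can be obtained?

4×B and 3×K: price 41 ≤ 44, reach 4·6 + 3·9 = 51.
3×B, 3×K, and 1×R: price 44 ≤ 44, reach 3·6 + 3·9 + 1·7 = 52.
Best is 52.

52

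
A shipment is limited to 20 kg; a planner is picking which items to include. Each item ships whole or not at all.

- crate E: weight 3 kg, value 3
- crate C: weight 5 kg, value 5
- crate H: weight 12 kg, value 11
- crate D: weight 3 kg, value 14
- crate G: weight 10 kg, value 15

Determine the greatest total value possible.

34

Take crate C, crate D, and crate G: weight 5 + 3 + 10 = 18 ≤ 20, value 5 + 14 + 15 = 34.
No other feasible combination does better.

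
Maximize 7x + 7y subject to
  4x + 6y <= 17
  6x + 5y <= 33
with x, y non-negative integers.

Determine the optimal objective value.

Relaxing integrality, the LP optimum is 29.75 at (x,y) = (4.25, 0), which is not an integer point.
(x,y)=(4,0): 4·4+6·0=16≤17, 6·4+5·0=24≤33, objective 28.
(x,y)=(3,0): 4·3+6·0=12≤17, 6·3+5·0=18≤33, objective 21.
Maximum is 28 at (x,y)=(4,0).

28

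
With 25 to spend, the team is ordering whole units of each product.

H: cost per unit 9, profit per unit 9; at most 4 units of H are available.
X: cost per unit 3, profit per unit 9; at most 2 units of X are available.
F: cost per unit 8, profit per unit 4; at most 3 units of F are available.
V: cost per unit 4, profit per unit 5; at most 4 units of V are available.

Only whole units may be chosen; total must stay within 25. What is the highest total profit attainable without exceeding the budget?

38

Take 2×X and 4×V: cost 22 ≤ 25, profit 2·9 + 4·5 = 38.
X has the best ratio (9/3) and is taken to its limit of 2; remaining capacity is filled optimally with the others.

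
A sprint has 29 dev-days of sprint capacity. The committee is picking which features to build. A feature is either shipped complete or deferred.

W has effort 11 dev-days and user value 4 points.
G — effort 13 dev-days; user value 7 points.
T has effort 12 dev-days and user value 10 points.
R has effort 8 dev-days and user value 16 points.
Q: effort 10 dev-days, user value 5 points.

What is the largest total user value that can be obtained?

Allowing fractional choices, the relaxed optimum would be about 30.8, but features are indivisible.
W + R + Q: effort 11 + 8 + 10 = 29 ≤ 29, user value 4 + 16 + 5 = 25.
T + R: effort 12 + 8 = 20 ≤ 29, user value 10 + 16 = 26.
G + R: effort 13 + 8 = 21 ≤ 29, user value 7 + 16 = 23.
Best is T and R with total user value 26.

26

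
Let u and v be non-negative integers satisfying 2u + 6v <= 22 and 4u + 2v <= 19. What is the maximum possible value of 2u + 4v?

Relaxing integrality, the LP optimum is 17.00 at (u,v) = (3.5, 2.5), which is not an integer point.
(u,v)=(2,3): 2·2+6·3=22≤22, 4·2+2·3=14≤19, objective 16.
(u,v)=(3,2): 2·3+6·2=18≤22, 4·3+2·2=16≤19, objective 14.
(u,v)=(1,3): 2·1+6·3=20≤22, 4·1+2·3=10≤19, objective 14.
The best lattice point is (2,3), giving 16.

16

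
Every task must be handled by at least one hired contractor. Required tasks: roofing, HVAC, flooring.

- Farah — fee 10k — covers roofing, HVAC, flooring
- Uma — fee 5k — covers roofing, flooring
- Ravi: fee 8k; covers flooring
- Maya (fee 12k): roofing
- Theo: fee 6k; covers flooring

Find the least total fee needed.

This is an integer covering problem.
Farah alone covers roofing, HVAC, flooring — every task.
Total fee: 10.

10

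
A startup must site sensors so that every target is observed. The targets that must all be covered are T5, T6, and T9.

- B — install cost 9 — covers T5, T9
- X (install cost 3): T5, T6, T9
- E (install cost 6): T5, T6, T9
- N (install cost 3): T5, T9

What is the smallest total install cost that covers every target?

3

This is a weighted set-cover instance.
X alone covers T5, T6, T9 — every target.
Total install cost: 3.
No cover costs less than 3.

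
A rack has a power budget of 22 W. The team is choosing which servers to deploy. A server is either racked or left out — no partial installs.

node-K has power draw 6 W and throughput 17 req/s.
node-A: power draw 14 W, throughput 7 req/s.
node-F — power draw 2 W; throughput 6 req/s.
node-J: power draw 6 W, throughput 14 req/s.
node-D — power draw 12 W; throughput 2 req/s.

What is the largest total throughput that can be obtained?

37

Treat it as a binary knapsack problem.
Take node-K, node-F, and node-J: power draw 6 + 2 + 6 = 14 ≤ 22, throughput 17 + 6 + 14 = 37.
No other feasible combination does better.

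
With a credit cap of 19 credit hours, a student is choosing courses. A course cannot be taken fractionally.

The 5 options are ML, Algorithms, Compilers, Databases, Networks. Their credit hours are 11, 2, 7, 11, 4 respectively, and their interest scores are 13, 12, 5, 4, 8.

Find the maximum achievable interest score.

33

Allowing fractional choices, the relaxed optimum would be about 34.4, but courses are indivisible.
Algorithms + Compilers + Networks: credit hours 2 + 7 + 4 = 13 ≤ 19, interest score 12 + 5 + 8 = 25.
ML + Algorithms: credit hours 11 + 2 = 13 ≤ 19, interest score 13 + 12 = 25.
ML + Algorithms + Networks: credit hours 11 + 2 + 4 = 17 ≤ 19, interest score 13 + 12 + 8 = 33.
Best is ML, Algorithms, and Networks with total interest score 33.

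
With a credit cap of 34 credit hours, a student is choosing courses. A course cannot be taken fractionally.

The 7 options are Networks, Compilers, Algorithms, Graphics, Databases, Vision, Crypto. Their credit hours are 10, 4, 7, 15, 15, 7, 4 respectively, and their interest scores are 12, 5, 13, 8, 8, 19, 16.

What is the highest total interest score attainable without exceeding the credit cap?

Treat it as a binary knapsack problem.
Take Networks, Compilers, Algorithms, Vision, and Crypto: credit hours 10 + 4 + 7 + 7 + 4 = 32 ≤ 34, interest score 12 + 5 + 13 + 19 + 16 = 65.
No other feasible combination does better.

65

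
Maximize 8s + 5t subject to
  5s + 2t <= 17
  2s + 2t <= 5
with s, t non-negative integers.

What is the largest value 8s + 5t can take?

Relaxing integrality, the LP optimum is 20.00 at (s,t) = (2.5, 0), which is not an integer point.
(s,t)=(2,0): 5·2+2·0=10≤17, 2·2+2·0=4≤5, objective 16.
(s,t)=(1,1): 5·1+2·1=7≤17, 2·1+2·1=4≤5, objective 13.
(s,t)=(1,0): 5·1+2·0=5≤17, 2·1+2·0=2≤5, objective 8.
Maximum is 16 at (s,t)=(2,0).

16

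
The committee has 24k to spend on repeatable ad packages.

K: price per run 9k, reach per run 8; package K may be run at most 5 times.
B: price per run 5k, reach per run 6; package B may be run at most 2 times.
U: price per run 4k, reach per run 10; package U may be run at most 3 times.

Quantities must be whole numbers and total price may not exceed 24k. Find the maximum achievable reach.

42

U has the best ratio (10/4); taking only U gives at most 3×10 = 30 (stopped by the supply cap of 3).
Mixing does better — 2×B and 3×U: price 22 ≤ 24, reach 2·6 + 3·10 = 42.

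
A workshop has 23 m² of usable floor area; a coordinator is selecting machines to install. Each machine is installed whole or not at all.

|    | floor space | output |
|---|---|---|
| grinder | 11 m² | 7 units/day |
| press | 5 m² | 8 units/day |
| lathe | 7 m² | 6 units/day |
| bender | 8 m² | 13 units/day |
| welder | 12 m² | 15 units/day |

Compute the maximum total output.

28

Allowing fractional choices, the relaxed optimum would be about 33.5, but machines are indivisible.
press + welder: floor space 5 + 12 = 17 ≤ 23, output 8 + 15 = 23.
press + lathe + bender: floor space 5 + 7 + 8 = 20 ≤ 23, output 8 + 6 + 13 = 27.
bender + welder: floor space 8 + 12 = 20 ≤ 23, output 13 + 15 = 28.
Best is bender and welder with total output 28.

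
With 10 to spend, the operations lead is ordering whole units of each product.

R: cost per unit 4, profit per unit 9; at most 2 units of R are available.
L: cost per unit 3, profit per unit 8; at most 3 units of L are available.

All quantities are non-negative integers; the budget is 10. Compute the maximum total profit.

L has the best ratio (8/3); taking only L gives at most 3×8 = 24 (stopped by the cost limit).
Mixing does better — 1×R and 2×L: cost 10 ≤ 10, profit 1·9 + 2·8 = 25.

25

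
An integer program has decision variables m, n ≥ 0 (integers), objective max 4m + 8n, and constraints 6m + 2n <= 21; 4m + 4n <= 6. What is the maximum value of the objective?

Relaxing integrality, the LP optimum is 12.00 at (m,n) = (0, 1.5), which is not an integer point.
(m,n)=(0,1): 6·0+2·1=2≤21, 4·0+4·1=4≤6, objective 8.
(m,n)=(1,0): 6·1+2·0=6≤21, 4·1+4·0=4≤6, objective 4.
(m,n)=(0,0): 6·0+2·0=0≤21, 4·0+4·0=0≤6, objective 0.
The best lattice point is (0,1), giving 8.

8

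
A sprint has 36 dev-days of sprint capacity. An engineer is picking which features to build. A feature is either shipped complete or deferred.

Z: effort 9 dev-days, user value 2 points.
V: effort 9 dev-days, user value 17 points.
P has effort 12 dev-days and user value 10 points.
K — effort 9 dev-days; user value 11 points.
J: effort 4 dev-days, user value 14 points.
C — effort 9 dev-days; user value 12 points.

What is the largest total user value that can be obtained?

54

This is a 0-1 knapsack instance.
Allowing fractional choices, the relaxed optimum would be about 58.2, but features are indivisible.
V + P + K + J: effort 9 + 12 + 9 + 4 = 34 ≤ 36, user value 17 + 10 + 11 + 14 = 52.
V + P + J + C: effort 9 + 12 + 4 + 9 = 34 ≤ 36, user value 17 + 10 + 14 + 12 = 53.
V + K + J + C: effort 9 + 9 + 4 + 9 = 31 ≤ 36, user value 17 + 11 + 14 + 12 = 54.
Best is V, K, J, and C with total user value 54.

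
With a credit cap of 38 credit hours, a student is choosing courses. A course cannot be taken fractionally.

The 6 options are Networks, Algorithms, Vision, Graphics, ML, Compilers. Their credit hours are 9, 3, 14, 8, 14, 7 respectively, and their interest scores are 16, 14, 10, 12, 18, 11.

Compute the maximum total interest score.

This is an integer program with binary decision variables.
Take Networks, Algorithms, Graphics, and ML: credit hours 9 + 3 + 8 + 14 = 34 ≤ 38, interest score 16 + 14 + 12 + 18 = 60.
No other feasible combination does better.

60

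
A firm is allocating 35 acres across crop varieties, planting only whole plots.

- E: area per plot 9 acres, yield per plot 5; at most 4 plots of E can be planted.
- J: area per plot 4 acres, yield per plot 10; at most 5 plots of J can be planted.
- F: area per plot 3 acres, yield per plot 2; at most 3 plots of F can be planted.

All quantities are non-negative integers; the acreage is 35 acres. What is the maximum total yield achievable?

This is a bounded integer knapsack.
1×E, 5×J, and 1×F: area 32 ≤ 35, yield 1·5 + 5·10 + 1·2 = 57.
1×E, 5×J, and 2×F: area 35 ≤ 35, yield 1·5 + 5·10 + 2·2 = 59.
Best is 59.

59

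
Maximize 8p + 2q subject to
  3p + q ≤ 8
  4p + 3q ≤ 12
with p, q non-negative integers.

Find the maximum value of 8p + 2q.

The continuous relaxation peaks at (2.67, 0) with value 21.33; rounding to a feasible lattice point costs some objective.
(p,q)=(2,1): 3·2+1·1=7≤8, 4·2+3·1=11≤12, objective 18.
(p,q)=(2,0): 3·2+1·0=6≤8, 4·2+3·0=8≤12, objective 16.
(p,q)=(1,2): 3·1+1·2=5≤8, 4·1+3·2=10≤12, objective 12.
Maximum is 18 at (p,q)=(2,1).

18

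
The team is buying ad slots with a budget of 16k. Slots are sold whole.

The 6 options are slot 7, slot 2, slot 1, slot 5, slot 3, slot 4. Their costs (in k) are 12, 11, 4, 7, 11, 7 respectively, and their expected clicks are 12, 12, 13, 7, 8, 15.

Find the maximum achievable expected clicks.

Treat it as a binary knapsack problem.
Allowing fractional choices, the relaxed optimum would be about 33.5, but ad slots are indivisible.
slot 2 + slot 1: cost 11 + 4 = 15 ≤ 16, expected clicks 12 + 13 = 25.
slot 1 + slot 4: cost 4 + 7 = 11 ≤ 16, expected clicks 13 + 15 = 28.
Best is slot 1 and slot 4 with total expected clicks 28.

28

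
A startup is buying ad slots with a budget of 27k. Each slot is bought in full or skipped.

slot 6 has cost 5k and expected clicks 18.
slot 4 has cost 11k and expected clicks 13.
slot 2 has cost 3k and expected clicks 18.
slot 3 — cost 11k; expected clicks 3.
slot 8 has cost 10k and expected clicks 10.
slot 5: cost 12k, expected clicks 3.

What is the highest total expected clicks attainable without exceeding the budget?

This is an integer program with binary decision variables.
Allowing fractional choices, the relaxed optimum would be about 57.0, but ad slots are indivisible.
slot 6 + slot 2 + slot 8: cost 5 + 3 + 10 = 18 ≤ 27, expected clicks 18 + 18 + 10 = 46.
slot 6 + slot 4 + slot 2: cost 5 + 11 + 3 = 19 ≤ 27, expected clicks 18 + 13 + 18 = 49.
Best is slot 6, slot 4, and slot 2 with total expected clicks 49.

49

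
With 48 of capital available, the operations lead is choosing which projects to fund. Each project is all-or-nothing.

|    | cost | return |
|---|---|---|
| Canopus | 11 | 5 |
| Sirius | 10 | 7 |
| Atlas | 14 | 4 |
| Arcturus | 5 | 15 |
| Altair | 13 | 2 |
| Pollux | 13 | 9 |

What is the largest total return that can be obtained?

36

This is an integer program with binary decision variables.
Allowing fractional choices, the relaxed optimum would be about 38.6, but projects are indivisible.
Sirius + Arcturus + Altair + Pollux: cost 10 + 5 + 13 + 13 = 41 ≤ 48, return 7 + 15 + 2 + 9 = 33.
Canopus + Sirius + Arcturus + Pollux: cost 11 + 10 + 5 + 13 = 39 ≤ 48, return 5 + 7 + 15 + 9 = 36.
Sirius + Atlas + Arcturus + Pollux: cost 10 + 14 + 5 + 13 = 42 ≤ 48, return 7 + 4 + 15 + 9 = 35.
Best is Canopus, Sirius, Arcturus, and Pollux with total return 36.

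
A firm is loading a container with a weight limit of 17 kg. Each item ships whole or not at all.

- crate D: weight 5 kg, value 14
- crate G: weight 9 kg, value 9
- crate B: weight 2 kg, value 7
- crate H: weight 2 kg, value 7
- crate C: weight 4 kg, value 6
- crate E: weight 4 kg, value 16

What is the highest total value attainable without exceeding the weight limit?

crate D + crate B + crate H + crate E: weight 5 + 2 + 2 + 4 = 13 ≤ 17, value 14 + 7 + 7 + 16 = 44.
crate D + crate B + crate H + crate C + crate E: weight 5 + 2 + 2 + 4 + 4 = 17 ≤ 17, value 14 + 7 + 7 + 6 + 16 = 50.
Best is crate D, crate B, crate H, crate C, and crate E with total value 50.

50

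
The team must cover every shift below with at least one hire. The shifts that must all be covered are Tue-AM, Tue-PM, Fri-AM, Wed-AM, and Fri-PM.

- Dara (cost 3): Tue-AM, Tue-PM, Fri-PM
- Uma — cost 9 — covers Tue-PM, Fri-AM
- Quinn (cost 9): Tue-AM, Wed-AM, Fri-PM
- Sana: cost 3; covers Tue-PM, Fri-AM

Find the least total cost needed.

The greedy cost-per-new-shift heuristic would pick Dara, Sana, and Quinn for 15, but a cheaper cover exists.
Choose Quinn and Sana: together they cover Tue-AM, Tue-PM, Fri-AM, Wed-AM, Fri-PM — every shift.
Total cost: 9 + 3 = 12.
No cover costs less than 12.

12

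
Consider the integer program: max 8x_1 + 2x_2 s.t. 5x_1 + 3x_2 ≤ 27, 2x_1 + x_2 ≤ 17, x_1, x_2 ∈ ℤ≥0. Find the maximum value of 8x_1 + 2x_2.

40

Relaxing integrality, the LP optimum is 43.20 at (x_1,x_2) = (5.4, 0), which is not an integer point.
(x_1,x_2)=(5,0): 5·5+3·0=25≤27, 2·5+1·0=10≤17, objective 40.
(x_1,x_2)=(4,1): 5·4+3·1=23≤27, 2·4+1·1=9≤17, objective 34.
No feasible integer point exceeds 40.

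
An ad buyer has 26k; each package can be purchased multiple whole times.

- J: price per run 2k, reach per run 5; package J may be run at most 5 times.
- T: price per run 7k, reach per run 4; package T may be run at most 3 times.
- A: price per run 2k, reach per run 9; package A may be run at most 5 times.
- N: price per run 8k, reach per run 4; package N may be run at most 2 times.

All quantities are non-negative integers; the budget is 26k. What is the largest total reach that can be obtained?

70

A has the best ratio (9/2); taking only A gives at most 5×9 = 45 (stopped by the supply cap of 5).
Mixing does better — 5×J and 5×A: price 20 ≤ 26, reach 5·5 + 5·9 = 70.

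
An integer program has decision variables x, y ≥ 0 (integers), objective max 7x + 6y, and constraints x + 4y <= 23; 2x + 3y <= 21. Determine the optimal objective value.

70

Relaxing integrality, the LP optimum is 73.50 at (x,y) = (10.5, 0), which is not an integer point.
(x,y)=(10,0) is feasible, giving 70.
(x,y)=(9,1) is feasible, giving 69.
(x,y)=(9,0) is feasible, giving 63.
Maximum is 70 at (x,y)=(10,0).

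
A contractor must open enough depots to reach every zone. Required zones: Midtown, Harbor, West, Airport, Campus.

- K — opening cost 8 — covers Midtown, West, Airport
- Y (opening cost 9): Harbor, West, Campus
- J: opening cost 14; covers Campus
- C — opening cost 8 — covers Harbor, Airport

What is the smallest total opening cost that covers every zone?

17

Choose K and Y: together they cover Midtown, Harbor, West, Airport, Campus — every zone.
Total opening cost: 8 + 9 = 17.
No cover costs less than 17.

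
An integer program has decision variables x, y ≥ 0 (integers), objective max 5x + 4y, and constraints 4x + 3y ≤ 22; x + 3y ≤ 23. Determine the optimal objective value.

(x,y)=(1,6): 4·1+3·6=22≤22, 1·1+3·6=19≤23, objective 29.
(x,y)=(0,7): 4·0+3·7=21≤22, 1·0+3·7=21≤23, objective 28.
(x,y)=(1,5): 4·1+3·5=19≤22, 1·1+3·5=16≤23, objective 25.
No feasible integer point exceeds 29.

29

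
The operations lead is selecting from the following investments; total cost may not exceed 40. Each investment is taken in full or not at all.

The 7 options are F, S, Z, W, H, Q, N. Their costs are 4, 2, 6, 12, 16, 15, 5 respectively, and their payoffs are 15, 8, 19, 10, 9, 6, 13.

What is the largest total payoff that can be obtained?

65

Allowing fractional choices, the relaxed optimum would be about 71.2, but investments are indivisible.
F + S + Z + Q + N: cost 4 + 2 + 6 + 15 + 5 = 32 ≤ 40, payoff 15 + 8 + 19 + 6 + 13 = 61.
F + S + Z + H + N: cost 4 + 2 + 6 + 16 + 5 = 33 ≤ 40, payoff 15 + 8 + 19 + 9 + 13 = 64.
F + S + Z + W + N: cost 4 + 2 + 6 + 12 + 5 = 29 ≤ 40, payoff 15 + 8 + 19 + 10 + 13 = 65.
Best is F, S, Z, W, and N with total payoff 65.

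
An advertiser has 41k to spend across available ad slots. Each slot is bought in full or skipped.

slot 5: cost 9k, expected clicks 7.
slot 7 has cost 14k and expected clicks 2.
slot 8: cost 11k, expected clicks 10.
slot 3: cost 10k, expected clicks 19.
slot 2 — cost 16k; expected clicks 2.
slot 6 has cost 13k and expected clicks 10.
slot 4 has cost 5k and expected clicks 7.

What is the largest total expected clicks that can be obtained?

Allowing fractional choices, the relaxed optimum would be about 47.6, but ad slots are indivisible.
slot 5 + slot 8 + slot 3 + slot 4: cost 9 + 11 + 10 + 5 = 35 ≤ 41, expected clicks 7 + 10 + 19 + 7 = 43.
slot 8 + slot 3 + slot 6 + slot 4: cost 11 + 10 + 13 + 5 = 39 ≤ 41, expected clicks 10 + 19 + 10 + 7 = 46.
Best is slot 8, slot 3, slot 6, and slot 4 with total expected clicks 46.

46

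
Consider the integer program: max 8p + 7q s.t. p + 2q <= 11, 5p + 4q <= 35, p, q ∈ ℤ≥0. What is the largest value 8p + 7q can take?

(p,q)=(7,0) is feasible, giving 56.
(p,q)=(6,1) is feasible, giving 55.
Maximum is 56 at (p,q)=(7,0).

56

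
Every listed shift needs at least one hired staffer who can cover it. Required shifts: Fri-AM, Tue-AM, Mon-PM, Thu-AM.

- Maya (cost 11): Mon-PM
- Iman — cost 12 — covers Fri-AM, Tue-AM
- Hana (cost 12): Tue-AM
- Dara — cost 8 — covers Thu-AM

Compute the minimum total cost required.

31

Choose Maya, Iman, and Dara: together they cover Fri-AM, Tue-AM, Mon-PM, Thu-AM — every shift.
Total cost: 11 + 12 + 8 = 31.
No cover costs less than 31.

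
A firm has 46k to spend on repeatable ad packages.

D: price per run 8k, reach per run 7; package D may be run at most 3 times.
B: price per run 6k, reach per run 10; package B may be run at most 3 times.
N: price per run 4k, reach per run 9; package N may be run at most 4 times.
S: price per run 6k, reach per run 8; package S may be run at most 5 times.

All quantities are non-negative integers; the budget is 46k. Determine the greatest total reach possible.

N has the best ratio (9/4); taking only N gives at most 4×9 = 36 (stopped by the supply cap of 4).
Mixing does better — 3×B, 4×N, and 2×S: price 46 ≤ 46, reach 3·10 + 4·9 + 2·8 = 82.

82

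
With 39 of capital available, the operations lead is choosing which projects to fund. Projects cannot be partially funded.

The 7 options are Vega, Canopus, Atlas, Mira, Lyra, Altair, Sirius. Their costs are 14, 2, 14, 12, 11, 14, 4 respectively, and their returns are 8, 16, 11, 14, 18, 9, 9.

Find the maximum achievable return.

Allowing fractional choices, the relaxed optimum would be about 64.9, but projects are indivisible.
Canopus + Atlas + Mira + Lyra: cost 2 + 14 + 12 + 11 = 39 ≤ 39, return 16 + 11 + 14 + 18 = 59.
Canopus + Mira + Lyra + Altair: cost 2 + 12 + 11 + 14 = 39 ≤ 39, return 16 + 14 + 18 + 9 = 57.
Canopus + Mira + Lyra + Sirius: cost 2 + 12 + 11 + 4 = 29 ≤ 39, return 16 + 14 + 18 + 9 = 57.
Best is Canopus, Atlas, Mira, and Lyra with total return 59.

59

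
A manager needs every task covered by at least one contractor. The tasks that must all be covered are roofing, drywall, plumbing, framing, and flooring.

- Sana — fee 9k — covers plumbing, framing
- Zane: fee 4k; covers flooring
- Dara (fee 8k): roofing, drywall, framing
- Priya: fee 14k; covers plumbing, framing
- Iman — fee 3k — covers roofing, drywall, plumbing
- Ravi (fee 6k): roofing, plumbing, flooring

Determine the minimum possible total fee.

14

The greedy cost-per-new-task heuristic would pick Iman, Zane, and Dara for 15, but a cheaper cover exists.
Choose Dara and Ravi: together they cover roofing, drywall, plumbing, framing, flooring — every task.
Total fee: 8 + 6 = 14.
No cover costs less than 14.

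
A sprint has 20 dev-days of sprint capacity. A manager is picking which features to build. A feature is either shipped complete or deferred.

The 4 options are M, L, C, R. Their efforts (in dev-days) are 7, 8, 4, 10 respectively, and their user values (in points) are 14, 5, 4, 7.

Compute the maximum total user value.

M + L: effort 7 + 8 = 15 ≤ 20, user value 14 + 5 = 19.
M + L + C: effort 7 + 8 + 4 = 19 ≤ 20, user value 14 + 5 + 4 = 23.
M + R: effort 7 + 10 = 17 ≤ 20, user value 14 + 7 = 21.
Best is M, L, and C with total user value 23.

23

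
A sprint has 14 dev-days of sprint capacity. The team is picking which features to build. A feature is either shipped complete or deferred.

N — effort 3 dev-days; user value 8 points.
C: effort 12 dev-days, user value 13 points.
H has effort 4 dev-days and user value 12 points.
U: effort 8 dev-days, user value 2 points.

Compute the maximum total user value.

20

This is an integer program with binary decision variables.
Allowing fractional choices, the relaxed optimum would be about 27.6, but features are indivisible.
H + U: effort 4 + 8 = 12 ≤ 14, user value 12 + 2 = 14.
N + H: effort 3 + 4 = 7 ≤ 14, user value 8 + 12 = 20.
C: effort 12 ≤ 14, user value 13.
Best is N and H with total user value 20.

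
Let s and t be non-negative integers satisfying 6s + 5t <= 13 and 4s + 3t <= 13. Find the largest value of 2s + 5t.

10

The continuous relaxation peaks at (0, 2.6) with value 13.00; rounding to a feasible lattice point costs some objective.
(s,t)=(0,2): 6·0+5·2=10≤13, 4·0+3·2=6≤13, objective 10.
(s,t)=(1,1): 6·1+5·1=11≤13, 4·1+3·1=7≤13, objective 7.
(s,t)=(0,1): 6·0+5·1=5≤13, 4·0+3·1=3≤13, objective 5.
No feasible integer point exceeds 10.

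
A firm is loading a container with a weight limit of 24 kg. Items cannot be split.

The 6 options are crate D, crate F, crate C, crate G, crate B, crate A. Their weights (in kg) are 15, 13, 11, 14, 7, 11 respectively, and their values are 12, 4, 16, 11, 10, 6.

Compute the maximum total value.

26

Allowing fractional choices, the relaxed optimum would be about 30.8, but items are indivisible.
crate D + crate B: weight 15 + 7 = 22 ≤ 24, value 12 + 10 = 22.
crate C + crate B: weight 11 + 7 = 18 ≤ 24, value 16 + 10 = 26.
Best is crate C and crate B with total value 26.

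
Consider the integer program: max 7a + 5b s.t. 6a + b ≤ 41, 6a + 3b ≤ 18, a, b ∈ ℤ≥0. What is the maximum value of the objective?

30

(a,b)=(0,6): 6·0+1·6=6≤41, 6·0+3·6=18≤18, objective 30.
(a,b)=(0,5): 6·0+1·5=5≤41, 6·0+3·5=15≤18, objective 25.
Maximum is 30 at (a,b)=(0,6).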